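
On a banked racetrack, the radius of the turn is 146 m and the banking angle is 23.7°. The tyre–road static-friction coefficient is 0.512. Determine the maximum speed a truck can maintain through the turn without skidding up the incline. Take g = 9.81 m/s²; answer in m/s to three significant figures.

41.9 m/s

At the maximum speed, friction acts down the slope at its limiting value f = μN. Radially (horizontal, toward centre): N sinθ + μN cosθ = mv²/r. Vertically: N cosθ − μN sinθ = mg.
Dividing: v² = r g (sinθ + μcosθ)/(cosθ − μsinθ).
sinθ + μcosθ = 0.4019 + 0.512×0.9157 = 0.8708; cosθ − μsinθ = 0.9157 − 0.512×0.4019 = 0.7099.
v² = 146 × 9.81 × 0.8708/0.7099 = 1757 m²/s², so v = 41.92 m/s.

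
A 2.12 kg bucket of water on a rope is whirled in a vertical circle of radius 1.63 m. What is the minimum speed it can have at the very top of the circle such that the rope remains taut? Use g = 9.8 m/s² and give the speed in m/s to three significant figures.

At the top, both weight mg and T point toward the centre: T + mg = mv²/r.
At minimum speed T → 0, so mg = mv_min²/r ⇒ v_min = √(g r) = √(9.8 × 1.63) = 3.997 m/s.

4.00 m/s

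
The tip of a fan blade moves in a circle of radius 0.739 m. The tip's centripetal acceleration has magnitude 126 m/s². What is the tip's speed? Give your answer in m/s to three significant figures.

9.65 m/s

a_c = v²/r ⇒ v = √(a_c · r) = √(126 × 0.739) = √93.11 = 9.650 m/s.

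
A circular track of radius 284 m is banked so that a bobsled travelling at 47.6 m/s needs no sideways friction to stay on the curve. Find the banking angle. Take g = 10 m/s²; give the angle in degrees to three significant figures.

With no friction, the horizontal component of the normal force provides the centripetal force: N sinθ = mv²/r, while N cosθ = mg vertically.
Dividing: tanθ = v²/(r g) = (47.6)²/(284 × 10.0) = 2266/2840 = 0.7978.
θ = arctan(0.7978) = 38.58°.

38.6°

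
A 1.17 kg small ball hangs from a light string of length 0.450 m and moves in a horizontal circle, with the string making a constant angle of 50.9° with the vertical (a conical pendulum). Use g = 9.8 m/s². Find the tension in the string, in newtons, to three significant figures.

Vertically the bob has no acceleration, so T cosθ = mg.
T = mg/cosθ = 1.17 × 9.8 / cos 50.9° = 11.47/0.6307 = 18.18 N.

18.2 N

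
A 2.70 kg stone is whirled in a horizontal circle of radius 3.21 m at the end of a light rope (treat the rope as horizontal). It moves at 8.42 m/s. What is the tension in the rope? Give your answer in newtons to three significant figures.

59.6 N

The tension is the only horizontal force, so it supplies the full centripetal force: T = m v²/r = 2.70 × (8.420)²/3.21 = 2.70 × 70.90/3.21 = 59.63 N.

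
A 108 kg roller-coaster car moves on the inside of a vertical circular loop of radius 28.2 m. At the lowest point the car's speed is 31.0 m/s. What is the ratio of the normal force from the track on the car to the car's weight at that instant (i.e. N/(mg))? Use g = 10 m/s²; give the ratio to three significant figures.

4.41

At the bottom, N − mg = mv²/r, so N = m(v²/r + g) and N/(mg) = v²/(rg) + 1 = (31.0)²/(28.2 × 10.0) + 1 = 3.408 + 1 = 4.408.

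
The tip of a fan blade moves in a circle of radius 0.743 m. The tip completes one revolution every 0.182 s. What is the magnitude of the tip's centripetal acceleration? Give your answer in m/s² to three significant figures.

886 m/s²

v = 2πr/T = 2π × 0.743/0.182 = 25.65 m/s.
a_c = v²/r = (25.65)²/0.743 = 658.0/0.743 = 885.5 m/s².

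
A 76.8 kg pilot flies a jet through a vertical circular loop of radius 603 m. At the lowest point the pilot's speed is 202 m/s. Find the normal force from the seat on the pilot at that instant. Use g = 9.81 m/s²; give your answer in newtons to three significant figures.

At the lowest point, N points up (toward the centre) and the weight mg points down (away from the centre), so the net inward force is N − mg = mv²/r.
N = m(v²/r + g) = 76.8 × ((202)²/603 + 9.81) = 76.8 × (67.67 + 9.81) = 76.8 × 77.48 = 5950 N.

5950 N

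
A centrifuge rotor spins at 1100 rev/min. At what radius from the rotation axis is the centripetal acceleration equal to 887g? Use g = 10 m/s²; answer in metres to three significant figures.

ω = 1100 rev/min × 2π/60 = 115.2 rad/s.
a_c = ω²r = 887g ⇒ r = 887 × 10.0 / (115.2)² = 8870/13270 = 0.6685 m.

0.668 m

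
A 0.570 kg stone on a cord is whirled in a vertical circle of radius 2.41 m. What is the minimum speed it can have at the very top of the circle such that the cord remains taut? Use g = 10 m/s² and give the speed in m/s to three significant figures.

4.91 m/s

At the highest point the centre is directly below, so both the weight and T act inward: T + mg = mv²/r.
At minimum speed T → 0, so mg = mv_min²/r ⇒ v_min = √(g r) = √(10.0 × 2.41) = 4.909 m/s.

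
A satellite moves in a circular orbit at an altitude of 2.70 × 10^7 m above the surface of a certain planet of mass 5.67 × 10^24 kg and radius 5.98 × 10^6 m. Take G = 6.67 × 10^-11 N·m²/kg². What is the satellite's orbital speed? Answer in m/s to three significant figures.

3390 m/s

Orbital radius r = R + h = 5.98 × 10^6 + 2.70 × 10^7 = 3.298 × 10^7 m.
Gravity supplies the centripetal force: G M m / r² = m v² / r, so v = √(GM/r).
v = √(6.67 × 10^-11 × 5.67 × 10^24 / 3.298 × 10^7) = √(1.147 × 10^7) = 3386 m/s.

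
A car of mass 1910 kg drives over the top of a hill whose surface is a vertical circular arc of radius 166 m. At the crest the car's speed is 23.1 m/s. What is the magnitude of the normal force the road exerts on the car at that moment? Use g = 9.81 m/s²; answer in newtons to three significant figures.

At the crest the centripetal acceleration points downward (toward the centre of the arc), so mg − N = mv²/r.
N = m(g − v²/r) = 1910 × (9.81 − (23.1)²/166) = 1910 × (9.81 − 3.215) = 1910 × 6.595 = 12600 N.

12600 N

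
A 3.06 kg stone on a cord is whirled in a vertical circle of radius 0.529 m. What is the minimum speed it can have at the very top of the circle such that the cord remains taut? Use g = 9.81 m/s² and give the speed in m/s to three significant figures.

At the top, both weight mg and T point toward the centre: T + mg = mv²/r.
At minimum speed T → 0, so mg = mv_min²/r ⇒ v_min = √(g r) = √(9.81 × 0.529) = 2.278 m/s.

2.28 m/s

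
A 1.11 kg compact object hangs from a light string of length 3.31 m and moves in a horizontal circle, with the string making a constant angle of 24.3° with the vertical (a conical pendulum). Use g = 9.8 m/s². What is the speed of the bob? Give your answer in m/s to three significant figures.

2.46 m/s

The radius of the circle is r = L sinθ = 3.31 × sin 24.3° = 1.362 m.
Horizontally T sinθ = mv²/r and vertically T cosθ = mg, so tanθ = v²/(rg).
v = √(r g tanθ) = √(1.362 × 9.8 × 0.4515) = √6.027 = 2.455 m/s.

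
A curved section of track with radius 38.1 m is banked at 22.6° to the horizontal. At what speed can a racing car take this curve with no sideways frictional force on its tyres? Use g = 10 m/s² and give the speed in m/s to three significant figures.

12.6 m/s

On a frictionless banked curve, N sinθ = mv²/r and N cosθ = mg, so tanθ = v²/(rg).
v = √(r g tanθ) = √(38.1 × 10.0 × tan 22.6°) = √(38.1 × 10.0 × 0.4163) = √158.6 = 12.59 m/s.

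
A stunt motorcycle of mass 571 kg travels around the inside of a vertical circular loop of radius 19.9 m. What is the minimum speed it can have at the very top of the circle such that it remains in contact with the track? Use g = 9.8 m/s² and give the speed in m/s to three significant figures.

14.0 m/s

At the highest point the centre is directly below, so both the weight and N act inward: N + mg = mv²/r.
At minimum speed N → 0, so mg = mv_min²/r ⇒ v_min = √(g r) = √(9.8 × 19.9) = 13.96 m/s.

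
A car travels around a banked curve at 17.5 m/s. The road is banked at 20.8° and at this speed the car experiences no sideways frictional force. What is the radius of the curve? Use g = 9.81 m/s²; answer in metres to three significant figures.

82.2 m

Frictionless banking: tanθ = v²/(rg), so r = v²/(g tanθ).
r = (17.5)²/(9.81 × tan 20.8°) = 306.2/(9.81 × 0.3799) = 306.2/3.726 = 82.18 m.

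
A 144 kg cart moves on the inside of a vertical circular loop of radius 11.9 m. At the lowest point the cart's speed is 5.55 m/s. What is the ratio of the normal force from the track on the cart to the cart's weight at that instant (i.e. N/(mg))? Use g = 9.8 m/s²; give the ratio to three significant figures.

1.26

At the bottom, N − mg = mv²/r, so N = m(v²/r + g) and N/(mg) = v²/(rg) + 1 = (5.55)²/(11.9 × 9.8) + 1 = 0.2641 + 1 = 1.264.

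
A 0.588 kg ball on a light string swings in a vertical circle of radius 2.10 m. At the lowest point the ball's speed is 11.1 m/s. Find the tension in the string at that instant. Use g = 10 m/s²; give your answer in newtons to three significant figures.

40.4 N

At the lowest point, T points up (toward the centre) and the weight mg points down (away from the centre), so the net inward force is T − mg = mv²/r.
T = m(v²/r + g) = 0.588 × ((11.1)²/2.10 + 10.0) = 0.588 × (58.67 + 10.0) = 0.588 × 68.67 = 40.38 N.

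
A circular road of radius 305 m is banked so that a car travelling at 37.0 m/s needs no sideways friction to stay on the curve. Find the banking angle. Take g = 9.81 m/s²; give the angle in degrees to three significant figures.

24.6°

With no friction, the horizontal component of the normal force provides the centripetal force: N sinθ = mv²/r, while N cosθ = mg vertically.
Dividing: tanθ = v²/(r g) = (37.0)²/(305 × 9.81) = 1369/2992 = 0.4575.
θ = arctan(0.4575) = 24.59°.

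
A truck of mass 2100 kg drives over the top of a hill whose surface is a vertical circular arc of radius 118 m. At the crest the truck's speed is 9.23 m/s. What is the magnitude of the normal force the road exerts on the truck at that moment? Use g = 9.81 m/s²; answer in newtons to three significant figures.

19100 N

At the crest the centripetal acceleration points downward (toward the centre of the arc), so mg − N = mv²/r.
N = m(g − v²/r) = 2100 × (9.81 − (9.23)²/118) = 2100 × (9.81 − 0.7220) = 2100 × 9.088 = 19080 N.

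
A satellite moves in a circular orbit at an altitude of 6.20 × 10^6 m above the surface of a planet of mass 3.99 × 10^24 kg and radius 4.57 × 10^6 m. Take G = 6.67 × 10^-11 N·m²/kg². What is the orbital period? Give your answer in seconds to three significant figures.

r = R + h = 4.57 × 10^6 + 6.20 × 10^6 = 1.077 × 10^7 m. Gravity provides the centripetal force: G M m / r² = m v² / r ⇒ v = √(GM/r) = 4971 m/s.
T = 2πr/v = 2π × 1.077 × 10^7 / 4971 = 13610 s.

13600 s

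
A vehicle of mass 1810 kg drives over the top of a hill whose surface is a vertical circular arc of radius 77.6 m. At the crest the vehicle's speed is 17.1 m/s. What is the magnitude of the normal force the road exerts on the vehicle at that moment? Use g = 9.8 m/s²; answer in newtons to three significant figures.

At the crest the centripetal acceleration points downward (toward the centre of the arc), so mg − N = mv²/r.
N = m(g − v²/r) = 1810 × (9.8 − (17.1)²/77.6) = 1810 × (9.8 − 3.768) = 1810 × 6.032 = 10920 N.

10900 N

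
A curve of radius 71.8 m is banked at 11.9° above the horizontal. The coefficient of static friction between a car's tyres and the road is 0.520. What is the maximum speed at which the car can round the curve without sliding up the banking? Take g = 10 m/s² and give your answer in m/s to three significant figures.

At the maximum speed, friction acts down the slope at its limiting value f = μN. Radially (horizontal, toward centre): N sinθ + μN cosθ = mv²/r. Vertically: N cosθ − μN sinθ = mg.
Dividing: v² = r g (sinθ + μcosθ)/(cosθ − μsinθ).
sinθ + μcosθ = 0.2062 + 0.520×0.9785 = 0.7150; cosθ − μsinθ = 0.9785 − 0.520×0.2062 = 0.8713.
v² = 71.8 × 10.0 × 0.7150/0.8713 = 589.2 m²/s², so v = 24.27 m/s.

24.3 m/s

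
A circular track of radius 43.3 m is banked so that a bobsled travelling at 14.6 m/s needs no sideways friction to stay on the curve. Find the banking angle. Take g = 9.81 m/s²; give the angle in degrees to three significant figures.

26.6°

For a frictionless banked turn: horizontally N sinθ = mv²/r and vertically N cosθ = mg.
Dividing: tanθ = v²/(r g) = (14.6)²/(43.3 × 9.81) = 213.2/424.8 = 0.5018.
θ = arctan(0.5018) = 26.65°.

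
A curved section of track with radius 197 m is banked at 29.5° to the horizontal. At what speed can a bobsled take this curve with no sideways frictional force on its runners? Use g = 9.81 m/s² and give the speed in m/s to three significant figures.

On a frictionless banked curve, N sinθ = mv²/r and N cosθ = mg, so tanθ = v²/(rg).
v = √(r g tanθ) = √(197 × 9.81 × tan 29.5°) = √(197 × 9.81 × 0.5658) = √1093 = 33.07 m/s.

33.1 m/s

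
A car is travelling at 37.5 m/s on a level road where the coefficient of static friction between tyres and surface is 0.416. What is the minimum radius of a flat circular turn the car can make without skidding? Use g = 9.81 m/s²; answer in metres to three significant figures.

345 m

At the limit, μ_s m g = m v²/r, so r_min = v²/(μ_s g) = (37.5)²/(0.416 × 9.81) = 1406/4.081 = 344.6 m.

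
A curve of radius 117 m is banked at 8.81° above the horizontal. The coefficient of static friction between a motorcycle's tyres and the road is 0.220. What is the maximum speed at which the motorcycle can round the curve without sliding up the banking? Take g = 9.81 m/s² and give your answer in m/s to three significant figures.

21.1 m/s

At the maximum speed, friction acts down the slope at its limiting value f = μN. Radially (horizontal, toward centre): N sinθ + μN cosθ = mv²/r. Vertically: N cosθ − μN sinθ = mg.
Dividing: v² = r g (sinθ + μcosθ)/(cosθ − μsinθ).
sinθ + μcosθ = 0.1532 + 0.220×0.9882 = 0.3706; cosθ − μsinθ = 0.9882 − 0.220×0.1532 = 0.9545.
v² = 117 × 9.81 × 0.3706/0.9545 = 445.6 m²/s², so v = 21.11 m/s.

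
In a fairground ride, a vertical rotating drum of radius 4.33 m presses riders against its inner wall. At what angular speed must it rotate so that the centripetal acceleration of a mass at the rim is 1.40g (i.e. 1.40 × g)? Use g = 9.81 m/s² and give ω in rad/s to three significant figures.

1.78 rad/s

Centripetal acceleration a_c = ω²r. Setting ω²r = 1.40g:
ω = √(1.40g / r) = √(1.40 × 9.81 / 4.33) = √3.172 = 1.781 rad/s.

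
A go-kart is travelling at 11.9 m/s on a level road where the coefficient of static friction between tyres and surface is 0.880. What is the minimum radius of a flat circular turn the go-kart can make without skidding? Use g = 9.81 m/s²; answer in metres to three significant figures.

At the limit, μ_s m g = m v²/r, so r_min = v²/(μ_s g) = (11.9)²/(0.880 × 9.81) = 141.6/8.633 = 16.40 m.

16.4 m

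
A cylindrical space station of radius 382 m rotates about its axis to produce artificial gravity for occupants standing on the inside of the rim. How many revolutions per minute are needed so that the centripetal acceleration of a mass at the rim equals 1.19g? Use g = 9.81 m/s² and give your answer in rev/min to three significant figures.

Require ω²r = 1.19g, so ω = √(1.19 × 9.81/382) = 0.1748 rad/s.
In rev/min: ω × 60/(2π) = 0.1748 × 60/(2π) = 1.669 rev/min.

1.67 rev/min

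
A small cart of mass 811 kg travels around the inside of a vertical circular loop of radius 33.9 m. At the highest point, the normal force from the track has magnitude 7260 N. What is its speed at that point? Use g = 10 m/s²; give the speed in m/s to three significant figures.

At the top, N + mg = mv²/r, so v = √(r(N/m + g)) = √(33.9 × (7260/811 + 10.0)) = √(33.9 × 18.95) = √642.5 = 25.35 m/s.

25.3 m/s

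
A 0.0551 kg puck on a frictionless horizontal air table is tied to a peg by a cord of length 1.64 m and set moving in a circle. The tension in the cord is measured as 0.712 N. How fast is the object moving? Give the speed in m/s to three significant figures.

T = m v²/r ⇒ v = √(T r / m) = √(0.712 × 1.64 / 0.0551) = √21.19 = 4.603 m/s.

4.60 m/s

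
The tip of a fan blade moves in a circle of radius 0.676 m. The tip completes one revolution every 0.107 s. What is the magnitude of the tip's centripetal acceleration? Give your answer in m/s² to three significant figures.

2330 m/s²

v = 2πr/T = 2π × 0.676/0.107 = 39.70 m/s.
a_c = v²/r = (39.70)²/0.676 = 1576/0.676 = 2331 m/s².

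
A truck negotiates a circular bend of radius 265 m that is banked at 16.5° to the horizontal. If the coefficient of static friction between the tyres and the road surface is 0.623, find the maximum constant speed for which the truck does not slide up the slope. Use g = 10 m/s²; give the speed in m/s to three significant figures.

54.7 m/s

At the maximum speed, friction acts down the slope at its limiting value f = μN. Radially (horizontal, toward centre): N sinθ + μN cosθ = mv²/r. Vertically: N cosθ − μN sinθ = mg.
Dividing: v² = r g (sinθ + μcosθ)/(cosθ − μsinθ).
sinθ + μcosθ = 0.2840 + 0.623×0.9588 = 0.8814; cosθ − μsinθ = 0.9588 − 0.623×0.2840 = 0.7819.
v² = 265 × 10.0 × 0.8814/0.7819 = 2987 m²/s², so v = 54.66 m/s.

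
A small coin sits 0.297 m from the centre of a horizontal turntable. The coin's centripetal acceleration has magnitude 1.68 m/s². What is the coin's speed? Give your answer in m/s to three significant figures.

a_c = v²/r ⇒ v = √(a_c · r) = √(1.68 × 0.297) = √0.4990 = 0.7064 m/s.

0.706 m/s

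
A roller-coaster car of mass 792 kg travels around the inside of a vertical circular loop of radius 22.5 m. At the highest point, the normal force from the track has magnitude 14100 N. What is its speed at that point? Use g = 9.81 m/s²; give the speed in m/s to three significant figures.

At the top, N + mg = mv²/r, so v = √(r(N/m + g)) = √(22.5 × (14100/792 + 9.81)) = √(22.5 × 27.61) = √621.3 = 24.93 m/s.

24.9 m/s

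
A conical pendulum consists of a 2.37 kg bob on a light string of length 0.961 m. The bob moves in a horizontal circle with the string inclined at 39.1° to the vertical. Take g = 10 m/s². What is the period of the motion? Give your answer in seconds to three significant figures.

r = L sinθ = 0.6061 m. From T sinθ = mω²r and T cosθ = mg: tanθ = ω²r/g, so ω² = g tanθ / r = g/(L cosθ).
ω = √(g/(L cosθ)) = √(10.0/(0.961 × 0.7760)) = √13.41 = 3.662 rad/s.
Period = 2π/ω = 1.716 s.

1.72 s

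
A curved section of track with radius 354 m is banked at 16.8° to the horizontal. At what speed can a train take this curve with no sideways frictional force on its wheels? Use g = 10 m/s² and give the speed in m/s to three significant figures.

On a frictionless banked curve, N sinθ = mv²/r and N cosθ = mg, so tanθ = v²/(rg).
v = √(r g tanθ) = √(354 × 10.0 × tan 16.8°) = √(354 × 10.0 × 0.3019) = √1069 = 32.69 m/s.

32.7 m/s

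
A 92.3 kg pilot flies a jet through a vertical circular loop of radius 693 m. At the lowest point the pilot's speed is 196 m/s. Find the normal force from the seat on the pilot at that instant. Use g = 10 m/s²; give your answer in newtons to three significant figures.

6040 N

At the lowest point, N points up (toward the centre) and the weight mg points down (away from the centre), so the net inward force is N − mg = mv²/r.
N = m(v²/r + g) = 92.3 × ((196)²/693 + 10.0) = 92.3 × (55.43 + 10.0) = 92.3 × 65.43 = 6040 N.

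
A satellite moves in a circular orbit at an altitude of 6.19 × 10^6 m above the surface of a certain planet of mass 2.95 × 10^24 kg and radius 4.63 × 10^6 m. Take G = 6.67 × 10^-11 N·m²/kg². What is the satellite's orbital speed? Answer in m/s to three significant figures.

4260 m/s

Orbital radius r = R + h = 4.63 × 10^6 + 6.19 × 10^6 = 1.082 × 10^7 m.
Gravity supplies the centripetal force: G M m / r² = m v² / r, so v = √(GM/r).
v = √(6.67 × 10^-11 × 2.95 × 10^24 / 1.082 × 10^7) = √(1.819 × 10^7) = 4264 m/s.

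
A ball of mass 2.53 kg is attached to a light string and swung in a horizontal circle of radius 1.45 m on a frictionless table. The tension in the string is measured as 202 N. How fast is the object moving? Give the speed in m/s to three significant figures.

T = m v²/r ⇒ v = √(T r / m) = √(202 × 1.45 / 2.53) = √115.8 = 10.76 m/s.

10.8 m/s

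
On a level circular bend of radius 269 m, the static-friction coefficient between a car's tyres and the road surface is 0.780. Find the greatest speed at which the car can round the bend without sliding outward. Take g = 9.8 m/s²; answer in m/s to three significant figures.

Friction provides the centripetal force on a flat curve. At maximum speed it is at its limiting value: μ_s m g = m v²/r.
Mass cancels: v_max = √(μ_s g r) = √(0.780 × 9.8 × 269) = √2056 = 45.35 m/s.

45.3 m/s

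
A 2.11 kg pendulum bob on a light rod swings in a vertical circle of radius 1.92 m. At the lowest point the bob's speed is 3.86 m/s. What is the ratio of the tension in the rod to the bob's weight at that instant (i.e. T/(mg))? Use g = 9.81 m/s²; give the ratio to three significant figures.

1.79

At the bottom, T − mg = mv²/r, so T = m(v²/r + g) and T/(mg) = v²/(rg) + 1 = (3.86)²/(1.92 × 9.81) + 1 = 0.7911 + 1 = 1.791.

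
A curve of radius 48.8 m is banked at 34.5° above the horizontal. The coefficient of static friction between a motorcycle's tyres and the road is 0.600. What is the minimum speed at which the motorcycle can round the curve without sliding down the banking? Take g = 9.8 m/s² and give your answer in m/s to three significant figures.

At the minimum speed, friction acts up the slope at its limiting value f = μN. Radially (horizontal, toward centre): N sinθ − μN cosθ = mv²/r. Vertically: N cosθ + μN sinθ = mg.
Dividing: v² = r g (sinθ − μcosθ)/(cosθ + μsinθ).
sinθ − μcosθ = 0.5664 − 0.600×0.8241 = 0.07193; cosθ + μsinθ = 0.8241 + 0.600×0.5664 = 1.164.
v² = 48.8 × 9.8 × 0.07193/1.164 = 29.55 m²/s², so v = 5.436 m/s.

5.44 m/s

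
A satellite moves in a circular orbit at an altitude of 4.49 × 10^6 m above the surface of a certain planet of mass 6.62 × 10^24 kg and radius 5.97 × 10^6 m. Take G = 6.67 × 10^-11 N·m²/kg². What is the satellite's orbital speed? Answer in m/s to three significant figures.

Orbital radius r = R + h = 5.97 × 10^6 + 4.49 × 10^6 = 1.046 × 10^7 m.
Gravity supplies the centripetal force: G M m / r² = m v² / r, so v = √(GM/r).
v = √(6.67 × 10^-11 × 6.62 × 10^24 / 1.046 × 10^7) = √(4.221 × 10^7) = 6497 m/s.

6500 m/s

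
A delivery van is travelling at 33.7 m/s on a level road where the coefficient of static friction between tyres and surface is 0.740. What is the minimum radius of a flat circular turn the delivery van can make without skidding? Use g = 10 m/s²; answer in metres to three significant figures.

At the limit, μ_s m g = m v²/r, so r_min = v²/(μ_s g) = (33.7)²/(0.740 × 10.0) = 1136/7.400 = 153.5 m.

153 m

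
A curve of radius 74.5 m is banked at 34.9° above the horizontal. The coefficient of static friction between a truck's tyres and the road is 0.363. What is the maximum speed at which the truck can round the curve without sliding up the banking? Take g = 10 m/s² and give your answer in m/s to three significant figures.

At the maximum speed, friction acts down the slope at its limiting value f = μN. Radially (horizontal, toward centre): N sinθ + μN cosθ = mv²/r. Vertically: N cosθ − μN sinθ = mg.
Dividing: v² = r g (sinθ + μcosθ)/(cosθ − μsinθ).
sinθ + μcosθ = 0.5721 + 0.363×0.8202 = 0.8699; cosθ − μsinθ = 0.8202 − 0.363×0.5721 = 0.6125.
v² = 74.5 × 10.0 × 0.8699/0.6125 = 1058 m²/s², so v = 32.53 m/s.

32.5 m/s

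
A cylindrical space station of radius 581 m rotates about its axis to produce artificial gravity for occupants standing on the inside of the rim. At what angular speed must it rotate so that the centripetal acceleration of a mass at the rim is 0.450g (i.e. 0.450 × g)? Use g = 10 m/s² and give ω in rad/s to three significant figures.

Centripetal acceleration a_c = ω²r. Setting ω²r = 0.450g:
ω = √(0.450g / r) = √(0.450 × 10.0 / 581) = √0.007745 = 0.08801 rad/s.

0.0880 rad/s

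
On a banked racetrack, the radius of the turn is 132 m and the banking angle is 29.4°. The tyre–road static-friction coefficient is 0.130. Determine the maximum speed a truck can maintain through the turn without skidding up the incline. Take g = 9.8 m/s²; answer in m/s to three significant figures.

31.1 m/s

At the maximum speed, friction acts down the slope at its limiting value f = μN. Radially (horizontal, toward centre): N sinθ + μN cosθ = mv²/r. Vertically: N cosθ − μN sinθ = mg.
Dividing: v² = r g (sinθ + μcosθ)/(cosθ − μsinθ).
sinθ + μcosθ = 0.4909 + 0.130×0.8712 = 0.6042; cosθ − μsinθ = 0.8712 − 0.130×0.4909 = 0.8074.
v² = 132 × 9.8 × 0.6042/0.8074 = 968.0 m²/s², so v = 31.11 m/s.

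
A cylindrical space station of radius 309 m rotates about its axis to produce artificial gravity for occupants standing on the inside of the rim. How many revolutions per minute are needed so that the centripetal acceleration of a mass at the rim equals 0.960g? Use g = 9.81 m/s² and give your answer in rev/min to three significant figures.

Require ω²r = 0.960g, so ω = √(0.960 × 9.81/309) = 0.1746 rad/s.
In rev/min: ω × 60/(2π) = 0.1746 × 60/(2π) = 1.667 rev/min.

1.67 rev/min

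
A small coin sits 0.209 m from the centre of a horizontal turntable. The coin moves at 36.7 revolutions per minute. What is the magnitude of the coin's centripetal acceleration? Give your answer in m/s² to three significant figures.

3.09 m/s²

ω = 36.7 rev/min × 2π/60 = 3.843 rad/s, so v = ωr = 3.843 × 0.209 = 0.8032 m/s.
a_c = v²/r = (0.8032)²/0.209 = 0.6452/0.209 = 3.087 m/s².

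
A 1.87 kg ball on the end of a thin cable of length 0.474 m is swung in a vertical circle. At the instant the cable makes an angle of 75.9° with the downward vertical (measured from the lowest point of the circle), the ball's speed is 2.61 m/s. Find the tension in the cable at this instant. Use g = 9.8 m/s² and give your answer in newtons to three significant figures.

Take the radial direction toward the centre of the circle as positive. The component of the weight along the string toward the centre is −mg cos φ (φ measured from the bottom), so Newton's second law along the string gives T − mg cos φ = m v²/r.
cos 75.9° = 0.2436, so T = m(v²/r + g cos φ) = 1.87 × ((2.61)²/0.474 + 9.8 × 0.2436) = 1.87 × (14.37 + (2.387)) = 1.87 × 16.76 = 31.34 N.

31.3 N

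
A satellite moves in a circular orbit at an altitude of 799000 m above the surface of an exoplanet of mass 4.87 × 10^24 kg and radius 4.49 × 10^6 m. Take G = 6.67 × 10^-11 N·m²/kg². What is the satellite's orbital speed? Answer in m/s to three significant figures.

7840 m/s

Orbital radius r = R + h = 4.49 × 10^6 + 799000 = 5.289 × 10^6 m.
Gravity supplies the centripetal force: G M m / r² = m v² / r, so v = √(GM/r).
v = √(6.67 × 10^-11 × 4.87 × 10^24 / 5.289 × 10^6) = √(6.142 × 10^7) = 7837 m/s.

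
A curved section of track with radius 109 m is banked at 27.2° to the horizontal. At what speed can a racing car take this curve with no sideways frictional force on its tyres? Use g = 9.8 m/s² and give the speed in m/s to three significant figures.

On a frictionless banked curve, N sinθ = mv²/r and N cosθ = mg, so tanθ = v²/(rg).
v = √(r g tanθ) = √(109 × 9.8 × tan 27.2°) = √(109 × 9.8 × 0.5139) = √549.0 = 23.43 m/s.

23.4 m/s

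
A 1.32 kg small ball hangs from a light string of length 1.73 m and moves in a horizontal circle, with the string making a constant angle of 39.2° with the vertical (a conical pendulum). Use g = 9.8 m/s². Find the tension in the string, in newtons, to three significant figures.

16.7 N

Vertically the bob has no acceleration, so T cosθ = mg.
T = mg/cosθ = 1.32 × 9.8 / cos 39.2° = 12.94/0.7749 = 16.69 N.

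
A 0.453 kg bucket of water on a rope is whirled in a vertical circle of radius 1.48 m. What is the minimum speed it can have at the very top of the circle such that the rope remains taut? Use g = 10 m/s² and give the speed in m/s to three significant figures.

At the top, both weight mg and T point toward the centre: T + mg = mv²/r.
At minimum speed T → 0, so mg = mv_min²/r ⇒ v_min = √(g r) = √(10.0 × 1.48) = 3.847 m/s.

3.85 m/s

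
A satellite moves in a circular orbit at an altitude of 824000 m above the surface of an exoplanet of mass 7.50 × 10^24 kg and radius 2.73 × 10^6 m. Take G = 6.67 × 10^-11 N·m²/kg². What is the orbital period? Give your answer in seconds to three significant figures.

1880 s

r = R + h = 2.73 × 10^6 + 824000 = 3.554 × 10^6 m. Gravity provides the centripetal force: G M m / r² = m v² / r ⇒ v = √(GM/r) = 11860 m/s.
T = 2πr/v = 2π × 3.554 × 10^6 / 11860 = 1882 s.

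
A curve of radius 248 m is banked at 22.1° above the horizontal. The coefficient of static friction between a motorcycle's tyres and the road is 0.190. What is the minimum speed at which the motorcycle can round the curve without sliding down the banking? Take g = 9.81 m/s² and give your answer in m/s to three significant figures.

22.1 m/s

At the minimum speed, friction acts up the slope at its limiting value f = μN. Radially (horizontal, toward centre): N sinθ − μN cosθ = mv²/r. Vertically: N cosθ + μN sinθ = mg.
Dividing: v² = r g (sinθ − μcosθ)/(cosθ + μsinθ).
sinθ − μcosθ = 0.3762 − 0.190×0.9265 = 0.2002; cosθ + μsinθ = 0.9265 + 0.190×0.3762 = 0.9980.
v² = 248 × 9.81 × 0.2002/0.9980 = 488.0 m²/s², so v = 22.09 m/s.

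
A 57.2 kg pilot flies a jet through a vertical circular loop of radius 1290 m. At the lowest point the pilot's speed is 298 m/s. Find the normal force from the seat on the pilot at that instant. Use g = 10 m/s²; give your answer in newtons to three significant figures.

4510 N

At the lowest point, N points up (toward the centre) and the weight mg points down (away from the centre), so the net inward force is N − mg = mv²/r.
N = m(v²/r + g) = 57.2 × ((298)²/1290 + 10.0) = 57.2 × (68.84 + 10.0) = 57.2 × 78.84 = 4510 N.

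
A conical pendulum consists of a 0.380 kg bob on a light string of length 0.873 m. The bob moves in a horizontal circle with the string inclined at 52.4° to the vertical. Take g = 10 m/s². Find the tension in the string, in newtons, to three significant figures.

6.23 N

Vertically the bob has no acceleration, so T cosθ = mg.
T = mg/cosθ = 0.380 × 10.0 / cos 52.4° = 3.800/0.6101 = 6.228 N.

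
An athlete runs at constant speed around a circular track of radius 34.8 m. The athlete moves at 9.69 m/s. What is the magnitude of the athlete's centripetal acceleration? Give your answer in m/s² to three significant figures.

a_c = v²/r = (9.690)²/34.8 = 93.90/34.8 = 2.698 m/s².

2.70 m/s²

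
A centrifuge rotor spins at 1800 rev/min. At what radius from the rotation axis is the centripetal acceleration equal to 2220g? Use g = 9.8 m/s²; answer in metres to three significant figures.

ω = 1800 rev/min × 2π/60 = 188.5 rad/s.
a_c = ω²r = 2220g ⇒ r = 2220 × 9.8 / (188.5)² = 21760/35530 = 0.6123 m.

0.612 m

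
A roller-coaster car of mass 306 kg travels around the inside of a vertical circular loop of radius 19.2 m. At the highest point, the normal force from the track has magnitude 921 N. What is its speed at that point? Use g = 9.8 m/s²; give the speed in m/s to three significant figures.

At the top, N + mg = mv²/r, so v = √(r(N/m + g)) = √(19.2 × (921/306 + 9.8)) = √(19.2 × 12.81) = √245.9 = 15.68 m/s.

15.7 m/s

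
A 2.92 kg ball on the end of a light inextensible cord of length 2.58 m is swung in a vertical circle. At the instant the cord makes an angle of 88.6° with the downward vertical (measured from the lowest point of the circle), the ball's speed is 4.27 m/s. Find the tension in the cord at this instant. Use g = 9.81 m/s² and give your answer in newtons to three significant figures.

Take the radial direction toward the centre of the circle as positive. The component of the weight along the string toward the centre is −mg cos φ (φ measured from the bottom), so Newton's second law along the string gives T − mg cos φ = m v²/r.
cos 88.6° = 0.02443, so T = m(v²/r + g cos φ) = 2.92 × ((4.27)²/2.58 + 9.81 × 0.02443) = 2.92 × (7.067 + (0.2397)) = 2.92 × 7.307 = 21.34 N.

21.3 N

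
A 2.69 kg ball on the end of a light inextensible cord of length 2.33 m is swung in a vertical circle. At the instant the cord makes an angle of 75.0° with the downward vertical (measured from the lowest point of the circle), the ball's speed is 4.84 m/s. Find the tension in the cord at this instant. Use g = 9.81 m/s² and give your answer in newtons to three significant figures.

33.9 N

Take the radial direction toward the centre of the circle as positive. The component of the weight along the string toward the centre is −mg cos φ (φ measured from the bottom), so Newton's second law along the string gives T − mg cos φ = m v²/r.
cos 75.0° = 0.2588, so T = m(v²/r + g cos φ) = 2.69 × ((4.84)²/2.33 + 9.81 × 0.2588) = 2.69 × (10.05 + (2.539)) = 2.69 × 12.59 = 33.87 N.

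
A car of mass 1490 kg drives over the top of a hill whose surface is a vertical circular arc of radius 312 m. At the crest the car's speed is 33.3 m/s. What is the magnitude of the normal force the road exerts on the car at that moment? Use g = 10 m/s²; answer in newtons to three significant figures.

At the crest the centripetal acceleration points downward (toward the centre of the arc), so mg − N = mv²/r.
N = m(g − v²/r) = 1490 × (10.0 − (33.3)²/312) = 1490 × (10.0 − 3.554) = 1490 × 6.446 = 9604 N.

9600 N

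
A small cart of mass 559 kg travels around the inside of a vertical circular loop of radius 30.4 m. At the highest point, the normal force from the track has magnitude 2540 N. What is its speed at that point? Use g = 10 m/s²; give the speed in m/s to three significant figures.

21.0 m/s

At the top, N + mg = mv²/r, so v = √(r(N/m + g)) = √(30.4 × (2540/559 + 10.0)) = √(30.4 × 14.54) = √442.1 = 21.03 m/s.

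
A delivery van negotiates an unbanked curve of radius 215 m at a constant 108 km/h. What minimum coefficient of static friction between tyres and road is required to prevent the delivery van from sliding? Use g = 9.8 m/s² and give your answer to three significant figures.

0.427

v = 108/3.6 = 30.00 m/s.
Friction provides the centripetal force: μ_s m g = m v²/r, so μ_s = v²/(g r) = (30.00)²/(9.8 × 215) = 900.0/2107 = 0.4271.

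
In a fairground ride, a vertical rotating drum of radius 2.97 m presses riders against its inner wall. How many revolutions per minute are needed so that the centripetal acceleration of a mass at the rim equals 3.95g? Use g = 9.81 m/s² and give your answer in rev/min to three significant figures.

Require ω²r = 3.95g, so ω = √(3.95 × 9.81/2.97) = 3.612 rad/s.
In rev/min: ω × 60/(2π) = 3.612 × 60/(2π) = 34.49 rev/min.

34.5 rev/min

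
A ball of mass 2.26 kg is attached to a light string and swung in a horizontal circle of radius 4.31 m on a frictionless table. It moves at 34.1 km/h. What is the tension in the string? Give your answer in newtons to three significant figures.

v = 34.1 km/h = 34.1/3.6 = 9.472 m/s.
The tension is the only horizontal force, so it supplies the full centripetal force: T = m v²/r = 2.26 × (9.472)²/4.31 = 2.26 × 89.72/4.31 = 47.05 N.

47.0 N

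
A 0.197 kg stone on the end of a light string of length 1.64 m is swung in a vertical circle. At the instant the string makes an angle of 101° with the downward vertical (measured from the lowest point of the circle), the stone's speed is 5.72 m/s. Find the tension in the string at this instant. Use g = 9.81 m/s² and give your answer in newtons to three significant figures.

3.56 N

Take the radial direction toward the centre of the circle as positive. The component of the weight along the string toward the centre is −mg cos φ (φ measured from the bottom), so Newton's second law along the string gives T − mg cos φ = m v²/r.
cos 101° = -0.1908, so T = m(v²/r + g cos φ) = 0.197 × ((5.72)²/1.64 + 9.81 × -0.1908) = 0.197 × (19.95 + (-1.872)) = 0.197 × 18.08 = 3.561 N.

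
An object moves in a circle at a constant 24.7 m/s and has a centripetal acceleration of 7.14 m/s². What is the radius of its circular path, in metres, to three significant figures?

a_c = v²/r ⇒ r = v²/a_c = (24.7)²/7.14 = 610.1/7.14 = 85.45 m.

85.4 m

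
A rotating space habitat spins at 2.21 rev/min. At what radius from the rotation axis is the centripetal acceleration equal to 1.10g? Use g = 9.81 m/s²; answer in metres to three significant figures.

201 m

ω = 2.21 rev/min × 2π/60 = 0.2314 rad/s.
a_c = ω²r = 1.10g ⇒ r = 1.10 × 9.81 / (0.2314)² = 10.79/0.05356 = 201.5 m.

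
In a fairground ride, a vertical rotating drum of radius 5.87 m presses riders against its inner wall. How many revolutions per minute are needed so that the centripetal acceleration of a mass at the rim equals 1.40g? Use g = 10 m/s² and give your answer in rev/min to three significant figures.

14.7 rev/min

Require ω²r = 1.40g, so ω = √(1.40 × 10.0/5.87) = 1.544 rad/s.
In rev/min: ω × 60/(2π) = 1.544 × 60/(2π) = 14.75 rev/min.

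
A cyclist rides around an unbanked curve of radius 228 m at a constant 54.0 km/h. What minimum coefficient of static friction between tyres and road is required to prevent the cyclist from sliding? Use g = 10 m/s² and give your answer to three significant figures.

v = 54.0/3.6 = 15.00 m/s.
Friction provides the centripetal force: μ_s m g = m v²/r, so μ_s = v²/(g r) = (15.00)²/(10.0 × 228) = 225.0/2280 = 0.09868.

0.0987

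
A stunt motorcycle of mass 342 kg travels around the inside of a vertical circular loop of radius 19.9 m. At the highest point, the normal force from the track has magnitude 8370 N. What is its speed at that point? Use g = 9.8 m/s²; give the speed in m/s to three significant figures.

At the top, N + mg = mv²/r, so v = √(r(N/m + g)) = √(19.9 × (8370/342 + 9.8)) = √(19.9 × 34.27) = √682.0 = 26.12 m/s.

26.1 m/s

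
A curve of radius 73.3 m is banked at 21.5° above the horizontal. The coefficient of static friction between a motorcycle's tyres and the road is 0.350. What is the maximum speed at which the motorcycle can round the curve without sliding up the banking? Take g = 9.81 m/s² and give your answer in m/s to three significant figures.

At the maximum speed, friction acts down the slope at its limiting value f = μN. Radially (horizontal, toward centre): N sinθ + μN cosθ = mv²/r. Vertically: N cosθ − μN sinθ = mg.
Dividing: v² = r g (sinθ + μcosθ)/(cosθ − μsinθ).
sinθ + μcosθ = 0.3665 + 0.350×0.9304 = 0.6921; cosθ − μsinθ = 0.9304 − 0.350×0.3665 = 0.8021.
v² = 73.3 × 9.81 × 0.6921/0.8021 = 620.5 m²/s², so v = 24.91 m/s.

24.9 m/s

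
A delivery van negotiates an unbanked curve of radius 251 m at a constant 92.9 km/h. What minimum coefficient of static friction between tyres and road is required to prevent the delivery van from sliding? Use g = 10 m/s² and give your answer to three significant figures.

0.265

v = 92.9/3.6 = 25.81 m/s.
Friction provides the centripetal force: μ_s m g = m v²/r, so μ_s = v²/(g r) = (25.81)²/(10.0 × 251) = 665.9/2510 = 0.2653.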